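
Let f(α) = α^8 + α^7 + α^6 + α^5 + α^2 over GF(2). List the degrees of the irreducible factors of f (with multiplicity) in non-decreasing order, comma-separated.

1, 1, 2, 4

Roots in GF(2): f(0) = 0 → root; f(1) = 1.
Linear factors from roots: (α).
Complete factorization: f(α) = (α)^2·(α^2 + α + 1)·(α^4 + α + 1).
Factor degrees with multiplicity: 1 + 1 + 2 + 4 = 8.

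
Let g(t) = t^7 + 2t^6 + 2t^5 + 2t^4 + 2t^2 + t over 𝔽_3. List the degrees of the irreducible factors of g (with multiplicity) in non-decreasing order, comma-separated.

Roots in 𝔽_3: g(0) = 0 → root; g(1) = 1; g(2) = 2.
Linear factors from roots: (t).
Complete factorization: g(t) = (t)·(t^2 + 2t + 2)·(t^4 + 2t + 2).
Factor degrees with multiplicity: 1 + 2 + 4 = 7.

1, 2, 4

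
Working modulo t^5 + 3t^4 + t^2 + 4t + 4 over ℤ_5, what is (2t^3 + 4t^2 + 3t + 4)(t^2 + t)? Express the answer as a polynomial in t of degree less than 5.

Multiply in ℤ_5[t]: (2t^3 + 4t^2 + 3t + 4)·(t^2 + t) = 2t^5 + t^4 + 2t^3 + 2t^2 + 4t.
Reduce using t^5 ≡ 2t^4 + 4t^2 + t + 1 (mod t^5 + 3t^4 + t^2 + 4t + 4).
Reduced: 2t^3 + t + 2.

2t^3 + t + 2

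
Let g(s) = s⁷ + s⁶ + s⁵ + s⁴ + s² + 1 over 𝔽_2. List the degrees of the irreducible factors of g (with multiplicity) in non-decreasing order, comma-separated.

1, 1, 2, 3

Roots in 𝔽_2: g(0) = 1; g(1) = 0 → root.
Linear factors from roots: (s + 1).
Complete factorization: g(s) = (s + 1)^2·(s² + s + 1)·(s³ + s + 1).
Factor degrees with multiplicity: 1 + 1 + 2 + 3 = 7.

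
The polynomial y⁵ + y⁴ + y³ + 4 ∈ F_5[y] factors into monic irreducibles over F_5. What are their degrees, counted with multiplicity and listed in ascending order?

Write h(y) = y⁵ + y⁴ + y³ + 4.
Roots in F_5: h(0) = 4; h(1) = 2; h(2) = 0 → root; h(3) = 0 → root; h(4) = 3.
Linear factors from roots: (y + 3), (y + 2).
Complete factorization: h(y) = (y + 3)·(y + 2)^2·(y² + 4y + 2).
Factor degrees with multiplicity: 1 + 1 + 1 + 2 = 5.

1, 1, 1, 2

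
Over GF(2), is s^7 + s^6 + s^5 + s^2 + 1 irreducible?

Yes

Write g(s) = s^7 + s^6 + s^5 + s^2 + 1.
Check for roots in GF(2): g(0) = 1; g(1) = 1.
No roots, so no linear factors.
Monic irreducibles of degree 2 over GF(2): s^2 + s + 1.
None of them divide g (all give nonzero remainder).
Monic irreducibles of degree 3 over GF(2): s^3 + s + 1, s^3 + s^2 + 1.
None of them divide g (all give nonzero remainder).
No irreducible factor of degree ≤ 3 exists, so g is irreducible over GF(2).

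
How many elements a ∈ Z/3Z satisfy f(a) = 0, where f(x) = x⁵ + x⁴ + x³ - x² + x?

Evaluate at each of the 3 elements of Z/3Z:
f(0) = 0 → root; f(1) = 0 → root; f(2) = 0 → root.
Roots: {0, 1, 2}.

3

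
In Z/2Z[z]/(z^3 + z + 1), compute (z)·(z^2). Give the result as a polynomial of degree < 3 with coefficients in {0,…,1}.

z + 1

Multiply in Z/2Z[z]: (z)·(z^2) = z^3.
Reduce using z^3 ≡ z + 1 (mod z^3 + z + 1).
Reduced: z + 1.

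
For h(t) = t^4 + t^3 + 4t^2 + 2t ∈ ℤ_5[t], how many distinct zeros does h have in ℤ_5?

Evaluate at each of the 5 elements of ℤ_5:
h(0) = 0 → root; h(1) = 3; h(2) = 4; h(3) = 0 → root; h(4) = 2.
Roots: {0, 3}.

2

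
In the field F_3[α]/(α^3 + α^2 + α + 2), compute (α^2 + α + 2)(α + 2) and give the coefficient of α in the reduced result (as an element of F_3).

Multiply in F_3[α]: (α^2 + α + 2)·(α + 2) = α^3 + α + 1.
Reduce using α^3 ≡ 2α^2 + 2α + 1 (mod α^3 + α^2 + α + 2).
Reduced: 2α^2 + 2.

0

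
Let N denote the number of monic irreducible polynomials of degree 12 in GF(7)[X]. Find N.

By the necklace-counting formula, N_7(12) = (1/12) Σ_{d|12} μ(12/d)·7^d.
Divisors of 12: 1, 2, 3, 4, 6, 12; μ(12/d) for each: 0, 1, 0, -1, -1, 1.
Σ = 7^2 − 7^4 − 7^6 + 7^12 = 13841167200.
N = 13841167200/12 = 1153430600.

1153430600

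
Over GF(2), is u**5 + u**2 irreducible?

Write h(u) = u**5 + u**2.
Check for roots in GF(2): h(0) = 0 → root; h(1) = 0 → root.
h(0) = 0, so (u) divides h(u); h is reducible.

No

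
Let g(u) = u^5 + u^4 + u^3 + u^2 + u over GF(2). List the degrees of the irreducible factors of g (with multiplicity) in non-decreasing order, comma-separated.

Roots in GF(2): g(0) = 0 → root; g(1) = 1.
Linear factors from roots: (u).
Complete factorization: g(u) = (u)·(u^4 + u^3 + u^2 + u + 1).
Factor degrees with multiplicity: 1 + 4 = 5.

1, 4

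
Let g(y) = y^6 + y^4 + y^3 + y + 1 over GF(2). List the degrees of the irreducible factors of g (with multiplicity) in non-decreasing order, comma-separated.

Roots in GF(2): g(0) = 1; g(1) = 1.
Complete factorization: g(y) = (y^6 + y^4 + y^3 + y + 1).
Factor degrees with multiplicity: 6 = 6.

6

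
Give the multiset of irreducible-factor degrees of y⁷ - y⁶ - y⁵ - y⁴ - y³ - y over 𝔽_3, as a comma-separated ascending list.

1, 1, 2, 3

Write f(y) = y⁷ - y⁶ - y⁵ - y⁴ - y³ - y.
Roots in 𝔽_3: f(0) = 0 → root; f(1) = 2; f(2) = 0 → root.
Linear factors from roots: (y), (y + 1).
Complete factorization: f(y) = (y)·(y + 1)·(y² - y - 1)·(y³ - y² + y + 1).
Factor degrees with multiplicity: 1 + 1 + 2 + 3 = 7.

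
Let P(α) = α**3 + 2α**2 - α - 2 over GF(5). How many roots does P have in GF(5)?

Evaluate at each of the 5 elements of GF(5):
P(0) = 3; P(1) = 0 → root; P(2) = 2; P(3) = 0 → root; P(4) = 0 → root.
Roots: {1, 3, 4}.

3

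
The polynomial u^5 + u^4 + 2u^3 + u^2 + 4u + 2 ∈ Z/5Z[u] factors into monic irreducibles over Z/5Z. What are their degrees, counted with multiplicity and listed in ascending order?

5

Write f(u) = u^5 + u^4 + 2u^3 + u^2 + 4u + 2.
Roots in Z/5Z: f(0) = 2; f(1) = 1; f(2) = 3; f(3) = 1; f(4) = 2.
Complete factorization: f(u) = (u^5 + u^4 + 2u^3 + u^2 + 4u + 2).
Factor degrees with multiplicity: 5 = 5.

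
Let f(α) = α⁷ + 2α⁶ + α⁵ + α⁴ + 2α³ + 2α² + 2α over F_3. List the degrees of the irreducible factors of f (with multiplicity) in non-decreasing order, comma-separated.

Roots in F_3: f(0) = 0 → root; f(1) = 2; f(2) = 2.
Linear factors from roots: (α).
Complete factorization: f(α) = (α)·(α² + 2α + 2)·(α² + 1)^2.
Factor degrees with multiplicity: 1 + 2 + 2 + 2 = 7.

1, 2, 2, 2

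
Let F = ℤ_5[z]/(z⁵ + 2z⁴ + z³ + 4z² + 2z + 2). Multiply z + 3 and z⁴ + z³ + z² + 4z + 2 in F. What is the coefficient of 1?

Multiply in ℤ_5[z]: (z + 3)·(z⁴ + z³ + z² + 4z + 2) = z⁵ + 4z⁴ + 4z³ + 2z² + 4z + 1.
Reduce using z⁵ ≡ 3z⁴ + 4z³ + z² + 3z + 3 (mod z⁵ + 2z⁴ + z³ + 4z² + 2z + 2).
Reduced: 2z⁴ + 3z³ + 3z² + 2z + 4.

4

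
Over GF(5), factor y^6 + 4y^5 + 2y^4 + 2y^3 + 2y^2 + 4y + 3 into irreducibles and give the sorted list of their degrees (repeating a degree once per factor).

Write g(y) = y^6 + 4y^5 + 2y^4 + 2y^3 + 2y^2 + 4y + 3.
Roots in GF(5): g(0) = 3; g(1) = 3; g(2) = 4; g(3) = 0 → root; g(4) = 3.
Linear factors from roots: (y + 2).
Complete factorization: g(y) = (y + 2)·(y^2 + y + 1)·(y^3 + y^2 + y + 4).
Factor degrees with multiplicity: 1 + 2 + 3 = 6.

1, 2, 3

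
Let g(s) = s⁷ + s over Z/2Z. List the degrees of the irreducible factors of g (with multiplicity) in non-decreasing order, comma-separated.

1, 1, 1, 2, 2

Roots in Z/2Z: g(0) = 0 → root; g(1) = 0 → root.
Linear factors from roots: (s), (s + 1).
Complete factorization: g(s) = (s)·(s + 1)^2·(s² + s + 1)^2.
Factor degrees with multiplicity: 1 + 1 + 1 + 2 + 2 = 7.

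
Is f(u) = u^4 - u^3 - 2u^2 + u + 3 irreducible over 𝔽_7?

No

Check for roots in 𝔽_7: f(0) = 3; f(1) = 2; f(2) = 5; f(3) = 0 → root; f(4) = 6; f(5) = 3; f(6) = 2.
f(3) = 0, so (u − 3) divides f(u); f is reducible.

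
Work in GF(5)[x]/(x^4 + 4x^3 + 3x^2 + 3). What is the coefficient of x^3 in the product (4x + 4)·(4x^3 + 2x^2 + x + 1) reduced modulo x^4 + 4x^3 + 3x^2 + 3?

Multiply in GF(5)[x]: (4x + 4)·(4x^3 + 2x^2 + x + 1) = x^4 + 4x^3 + 2x^2 + 3x + 4.
Reduce using x^4 ≡ x^3 + 2x^2 + 2 (mod x^4 + 4x^3 + 3x^2 + 3).
Reduced: 4x^2 + 3x + 1.

0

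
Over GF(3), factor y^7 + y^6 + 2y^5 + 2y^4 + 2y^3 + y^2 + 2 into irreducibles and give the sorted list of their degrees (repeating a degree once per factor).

7

Write h(y) = y^7 + y^6 + 2y^5 + 2y^4 + 2y^3 + y^2 + 2.
Roots in GF(3): h(0) = 2; h(1) = 2; h(2) = 1.
Complete factorization: h(y) = (y^7 + y^6 + 2y^5 + 2y^4 + 2y^3 + y^2 + 2).
Factor degrees with multiplicity: 7 = 7.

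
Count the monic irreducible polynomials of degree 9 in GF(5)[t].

x^(5^9) − x is the product of all monic irreducibles of degree dividing 9; Möbius inversion gives N = (1/9) Σ μ(9/d)·5^d.
Divisors of 9: 1, 3, 9; μ(9/d) for each: 0, -1, 1.
Σ = − 5^3 + 5^9 = 1953000.
N = 1953000/9 = 217000.

217000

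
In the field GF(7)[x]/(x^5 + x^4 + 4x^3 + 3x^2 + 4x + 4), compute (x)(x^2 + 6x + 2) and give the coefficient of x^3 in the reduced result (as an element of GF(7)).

1

Multiply in GF(7)[x]: (x)·(x^2 + 6x + 2) = x^3 + 6x^2 + 2x.
Reduced: x^3 + 6x^2 + 2x.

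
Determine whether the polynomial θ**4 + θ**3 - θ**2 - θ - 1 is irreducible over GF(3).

Write h(θ) = θ**4 + θ**3 - θ**2 - θ - 1.
Check for roots in GF(3): h(0) = 2; h(1) = 2; h(2) = 2.
No roots, so no linear factors.
Monic irreducibles of degree 2 over GF(3): θ**2 + 1, θ**2 + θ - 1, θ**2 - θ - 1.
None of them divide h (all give nonzero remainder).
No irreducible factor of degree ≤ 2 exists, so h is irreducible over GF(3).

Yes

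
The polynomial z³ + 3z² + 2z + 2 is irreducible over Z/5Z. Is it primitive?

Yes

Write f(z) = z³ + 3z² + 2z + 2.
|GF(5^3)^×| = 5^3 − 1 = 124. Prime factorization: 124 = 2^2·31.
f is primitive ⇔ z has order 124 in GF(5)[z]/(f), i.e. z^(124/q) ≠ 1 for each prime q | 124.
z^(62) mod f = 4.
z^(4) mod f = 2z² + 4z + 1.
None equal 1, so z has full order 124; f is primitive.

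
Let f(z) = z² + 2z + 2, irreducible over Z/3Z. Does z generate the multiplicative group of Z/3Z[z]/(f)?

Yes

|GF(3^2)^×| = 3^2 − 1 = 8. Prime factorization: 8 = 2^3.
f is primitive ⇔ z has order 8 in GF(3)[z]/(f), i.e. z^(8/q) ≠ 1 for each prime q | 8.
z^(4) mod f = 2.
None equal 1, so z has full order 8; f is primitive.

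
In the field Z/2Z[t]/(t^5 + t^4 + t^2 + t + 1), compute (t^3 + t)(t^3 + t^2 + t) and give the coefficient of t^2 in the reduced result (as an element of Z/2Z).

Multiply in Z/2Z[t]: (t^3 + t)·(t^3 + t^2 + t) = t^6 + t^5 + t^3 + t^2.
Reduce using t^5 ≡ t^4 + t^2 + t + 1 (mod t^5 + t^4 + t^2 + t + 1).
Reduced: t.

0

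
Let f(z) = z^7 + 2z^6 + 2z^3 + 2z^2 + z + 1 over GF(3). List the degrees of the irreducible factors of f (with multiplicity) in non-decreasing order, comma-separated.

1, 1, 2, 3

Roots in GF(3): f(0) = 1; f(1) = 0 → root; f(2) = 1.
Linear factors from roots: (z + 2).
Complete factorization: f(z) = (z + 2)^2·(z^2 + z + 2)·(z^3 + 2z + 2).
Factor degrees with multiplicity: 1 + 1 + 2 + 3 = 7.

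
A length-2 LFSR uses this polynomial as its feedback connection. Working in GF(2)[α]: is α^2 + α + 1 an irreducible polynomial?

Write g(α) = α^2 + α + 1.
Check for roots in GF(2): g(0) = 1; g(1) = 1.
No roots. A degree-2 polynomial over a field with no linear factor is irreducible.

Yes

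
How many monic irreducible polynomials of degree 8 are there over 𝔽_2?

The number of monic irreducibles of degree 8 over GF(2) is (1/8)·Σ_{d∣8} μ(8/d) 2^d.
Divisors of 8: 1, 2, 4, 8; μ(8/d) for each: 0, 0, -1, 1.
Σ = − 2^4 + 2^8 = 240.
N = 240/8 = 30.

30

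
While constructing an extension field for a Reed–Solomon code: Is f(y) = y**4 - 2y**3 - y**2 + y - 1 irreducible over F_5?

No

Check for roots in F_5: f(0) = 4; f(1) = 3; f(2) = 2; f(3) = 0 → root; f(4) = 0 → root.
f(3) = 0, so (y − 3) divides f(y); f is reducible.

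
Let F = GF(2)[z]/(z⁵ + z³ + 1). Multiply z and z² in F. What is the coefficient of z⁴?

0

Multiply in GF(2)[z]: (z)·(z²) = z³.
Reduced: z³.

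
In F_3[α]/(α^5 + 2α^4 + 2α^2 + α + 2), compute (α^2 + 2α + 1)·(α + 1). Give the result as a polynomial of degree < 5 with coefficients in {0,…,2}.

α^3 + 1

Multiply in F_3[α]: (α^2 + 2α + 1)·(α + 1) = α^3 + 1.
Reduced: α^3 + 1.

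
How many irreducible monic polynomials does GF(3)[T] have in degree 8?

By the necklace-counting formula, N_3(8) = (1/8) Σ_{d|8} μ(8/d)·3^d.
Divisors of 8: 1, 2, 4, 8; μ(8/d) for each: 0, 0, -1, 1.
Σ = − 3^4 + 3^8 = 6480.
N = 6480/8 = 810.

810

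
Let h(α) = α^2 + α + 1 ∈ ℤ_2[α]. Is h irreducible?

Check for roots in ℤ_2: h(0) = 1; h(1) = 1.
No roots. A degree-2 polynomial over a field with no linear factor is irreducible.

Yes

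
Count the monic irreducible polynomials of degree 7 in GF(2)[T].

Gauss's count: N_{2}(7) = (1/7) Σ_{d|7} μ(7/d)·2^d.
Divisors of 7: 1, 7; μ(7/d) for each: -1, 1.
Σ = − 2^1 + 2^7 = 126.
N = 126/7 = 18.

18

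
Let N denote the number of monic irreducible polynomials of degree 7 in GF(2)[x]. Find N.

Gauss's count: N_{2}(7) = (1/7) Σ_{d|7} μ(7/d)·2^d.
Divisors of 7: 1, 7; μ(7/d) for each: -1, 1.
Σ = − 2^1 + 2^7 = 126.
N = 126/7 = 18.

18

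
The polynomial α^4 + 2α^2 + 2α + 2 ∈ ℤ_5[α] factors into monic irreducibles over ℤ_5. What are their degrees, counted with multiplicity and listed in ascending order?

Write f(α) = α^4 + 2α^2 + 2α + 2.
Roots in ℤ_5: f(0) = 2; f(1) = 2; f(2) = 0 → root; f(3) = 2; f(4) = 3.
Linear factors from roots: (α + 3).
Complete factorization: f(α) = (α + 3)·(α^3 + 2α^2 + α + 4).
Factor degrees with multiplicity: 1 + 3 = 4.

1, 3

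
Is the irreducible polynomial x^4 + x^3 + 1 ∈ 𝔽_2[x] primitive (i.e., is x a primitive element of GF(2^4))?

Yes

Write f(x) = x^4 + x^3 + 1.
|GF(2^4)^×| = 2^4 − 1 = 15. Prime factorization: 15 = 3·5.
f is primitive ⇔ x has order 15 in GF(2)[x]/(f), i.e. x^(15/q) ≠ 1 for each prime q | 15.
x^(5) mod f = x^3 + x + 1.
x^(3) mod f = x^3.
None equal 1, so x has full order 15; f is primitive.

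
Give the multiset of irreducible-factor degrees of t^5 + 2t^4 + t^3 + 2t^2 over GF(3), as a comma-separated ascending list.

1, 1, 1, 2

Write f(t) = t^5 + 2t^4 + t^3 + 2t^2.
Roots in GF(3): f(0) = 0 → root; f(1) = 0 → root; f(2) = 2.
Linear factors from roots: (t), (t + 2).
Complete factorization: f(t) = (t + 2)·(t)^2·(t^2 + 1).
Factor degrees with multiplicity: 1 + 1 + 1 + 2 = 5.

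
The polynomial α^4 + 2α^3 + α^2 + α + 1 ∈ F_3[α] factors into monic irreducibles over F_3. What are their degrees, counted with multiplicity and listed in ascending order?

Write f(α) = α^4 + 2α^3 + α^2 + α + 1.
Roots in F_3: f(0) = 1; f(1) = 0 → root; f(2) = 0 → root.
Linear factors from roots: (α + 2), (α + 1).
Complete factorization: f(α) = (α + 1)·(α + 2)·(α^2 + 2α + 2).
Factor degrees with multiplicity: 1 + 1 + 2 = 4.

1, 1, 2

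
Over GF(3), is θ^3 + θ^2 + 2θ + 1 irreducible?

Yes

Write P(θ) = θ^3 + θ^2 + 2θ + 1.
Check for roots in GF(3): P(0) = 1; P(1) = 2; P(2) = 2.
No roots. A degree-3 polynomial over a field with no linear factor is irreducible.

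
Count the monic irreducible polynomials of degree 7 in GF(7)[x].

117648

The number of monic irreducibles of degree 7 over GF(7) is (1/7)·Σ_{d∣7} μ(7/d) 7^d.
Divisors of 7: 1, 7; μ(7/d) for each: -1, 1.
Σ = − 7^1 + 7^7 = 823536.
N = 823536/7 = 117648.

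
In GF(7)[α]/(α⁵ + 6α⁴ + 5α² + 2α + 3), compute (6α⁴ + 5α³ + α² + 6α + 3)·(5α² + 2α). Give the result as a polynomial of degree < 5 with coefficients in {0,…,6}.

5α^4 + α^3 + 3α^2 + 6α + 2

Multiply in GF(7)[α]: (6α⁴ + 5α³ + α² + 6α + 3)·(5α² + 2α) = 2α⁶ + 2α⁵ + α⁴ + 4α³ + 6α² + 6α.
Reduce using α⁵ ≡ α⁴ + 2α² + 5α + 4 (mod α⁵ + 6α⁴ + 5α² + 2α + 3).
Reduced: 5α⁴ + α³ + 3α² + 6α + 2.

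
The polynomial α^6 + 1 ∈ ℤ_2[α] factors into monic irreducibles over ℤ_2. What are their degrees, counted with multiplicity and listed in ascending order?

Write g(α) = α^6 + 1.
Roots in ℤ_2: g(0) = 1; g(1) = 0 → root.
Linear factors from roots: (α + 1).
Complete factorization: g(α) = (α + 1)^2·(α^2 + α + 1)^2.
Factor degrees with multiplicity: 1 + 1 + 2 + 2 = 6.

1, 1, 2, 2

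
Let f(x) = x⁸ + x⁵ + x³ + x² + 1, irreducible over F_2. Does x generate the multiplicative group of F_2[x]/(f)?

|GF(2^8)^×| = 2^8 − 1 = 255. Prime factorization: 255 = 3·5·17.
f is primitive ⇔ x has order 255 in GF(2)[x]/(f), i.e. x^(255/q) ≠ 1 for each prime q | 255.
x^(85) mod f = x⁷ + x⁵ + x⁴ + x³ + x² + x.
x^(51) mod f = x⁷ + x⁶ + x⁴ + x³ + x².
x^(15) mod f = x⁷ + x⁶ + x⁵ + x².
None equal 1, so x has full order 255; f is primitive.

Yes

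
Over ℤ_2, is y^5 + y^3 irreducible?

No

Write f(y) = y^5 + y^3.
Check for roots in ℤ_2: f(0) = 0 → root; f(1) = 0 → root.
f(0) = 0, so (y) divides f(y); f is reducible.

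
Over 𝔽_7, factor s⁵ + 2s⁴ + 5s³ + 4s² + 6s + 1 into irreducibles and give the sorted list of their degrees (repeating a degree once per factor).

1, 1, 1, 2

Write h(s) = s⁵ + 2s⁴ + 5s³ + 4s² + 6s + 1.
Linear factors from roots: (s + 5), (s + 4), (s + 2).
Complete factorization: h(s) = (s + 2)·(s + 4)·(s + 5)·(s² + 5s + 3).
Factor degrees with multiplicity: 1 + 1 + 1 + 2 = 5.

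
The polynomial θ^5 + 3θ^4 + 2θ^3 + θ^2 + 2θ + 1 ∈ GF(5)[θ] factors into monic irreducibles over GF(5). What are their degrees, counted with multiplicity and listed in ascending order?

1, 1, 1, 2

Write g(θ) = θ^5 + 3θ^4 + 2θ^3 + θ^2 + 2θ + 1.
Roots in GF(5): g(0) = 1; g(1) = 0 → root; g(2) = 0 → root; g(3) = 1; g(4) = 0 → root.
Linear factors from roots: (θ + 4), (θ + 3), (θ + 1).
Complete factorization: g(θ) = (θ + 1)·(θ + 3)·(θ + 4)·(θ^2 + 3).
Factor degrees with multiplicity: 1 + 1 + 1 + 2 = 5.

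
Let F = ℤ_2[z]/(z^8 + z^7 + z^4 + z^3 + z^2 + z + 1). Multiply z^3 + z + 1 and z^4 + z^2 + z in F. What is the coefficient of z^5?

0

Multiply in ℤ_2[z]: (z^3 + z + 1)·(z^4 + z^2 + z) = z^7 + z^3 + z.
Reduced: z^7 + z^3 + z.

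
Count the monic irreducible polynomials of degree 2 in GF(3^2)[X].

36

The number of monic irreducibles of degree 2 over GF(9) is (1/2)·Σ_{d∣2} μ(2/d) 9^d.
Divisors of 2: 1, 2; μ(2/d) for each: -1, 1.
Σ = − 9^1 + 9^2 = 72.
N = 72/2 = 36.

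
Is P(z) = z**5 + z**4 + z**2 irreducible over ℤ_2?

Check for roots in ℤ_2: P(0) = 0 → root; P(1) = 1.
P(0) = 0, so (z) divides P(z); P is reducible.

No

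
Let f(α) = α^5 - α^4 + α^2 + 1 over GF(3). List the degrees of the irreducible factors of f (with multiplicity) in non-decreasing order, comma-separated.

1, 2, 2

Roots in GF(3): f(0) = 1; f(1) = 2; f(2) = 0 → root.
Linear factors from roots: (α + 1).
Complete factorization: f(α) = (α + 1)·(α^2 - α - 1)^2.
Factor degrees with multiplicity: 1 + 2 + 2 = 5.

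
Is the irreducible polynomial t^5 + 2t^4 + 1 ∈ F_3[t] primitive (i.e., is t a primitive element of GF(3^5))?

Write f(t) = t^5 + 2t^4 + 1.
|GF(3^5)^×| = 3^5 − 1 = 242. Prime factorization: 242 = 2·11^2.
f is primitive ⇔ t has order 242 in GF(3)[t]/(f), i.e. t^(242/q) ≠ 1 for each prime q | 242.
t^(121) mod f = 2.
t^(22) mod f = 2t^2 + 2t + 1.
None equal 1, so t has full order 242; f is primitive.

Yes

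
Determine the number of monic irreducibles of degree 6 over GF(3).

116

The number of monic irreducibles of degree 6 over GF(3) is (1/6)·Σ_{d∣6} μ(6/d) 3^d.
Divisors of 6: 1, 2, 3, 6; μ(6/d) for each: 1, -1, -1, 1.
Σ = 3^1 − 3^2 − 3^3 + 3^6 = 696.
N = 696/6 = 116.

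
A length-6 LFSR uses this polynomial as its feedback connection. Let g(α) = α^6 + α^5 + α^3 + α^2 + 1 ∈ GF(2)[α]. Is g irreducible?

Check for roots in GF(2): g(0) = 1; g(1) = 1.
No roots, so no linear factors.
Monic irreducibles of degree 2 over GF(2): α^2 + α + 1.
None of them divide g (all give nonzero remainder).
Monic irreducibles of degree 3 over GF(2): α^3 + α + 1, α^3 + α^2 + 1.
None of them divide g (all give nonzero remainder).
No irreducible factor of degree ≤ 3 exists, so g is irreducible over GF(2).

Yes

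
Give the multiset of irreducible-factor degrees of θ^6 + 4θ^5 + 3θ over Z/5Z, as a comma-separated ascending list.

Write f(θ) = θ^6 + 4θ^5 + 3θ.
Roots in Z/5Z: f(0) = 0 → root; f(1) = 3; f(2) = 3; f(3) = 0 → root; f(4) = 4.
Linear factors from roots: (θ), (θ + 2).
Complete factorization: f(θ) = (θ)·(θ + 2)·(θ^4 + 2θ^3 + θ^2 + 3θ + 4).
Factor degrees with multiplicity: 1 + 1 + 4 = 6.

1, 1, 4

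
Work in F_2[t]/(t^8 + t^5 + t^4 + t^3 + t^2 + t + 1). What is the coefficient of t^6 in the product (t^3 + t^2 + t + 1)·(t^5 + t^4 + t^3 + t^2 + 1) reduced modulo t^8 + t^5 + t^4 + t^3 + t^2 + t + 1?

Multiply in F_2[t]: (t^3 + t^2 + t + 1)·(t^5 + t^4 + t^3 + t^2 + 1) = t^8 + t^6 + t^4 + t^3 + t + 1.
Reduce using t^8 ≡ t^5 + t^4 + t^3 + t^2 + t + 1 (mod t^8 + t^5 + t^4 + t^3 + t^2 + t + 1).
Reduced: t^6 + t^5 + t^2.

1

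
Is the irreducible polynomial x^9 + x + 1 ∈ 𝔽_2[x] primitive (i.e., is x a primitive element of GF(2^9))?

Write f(x) = x^9 + x + 1.
|GF(2^9)^×| = 2^9 − 1 = 511. Prime factorization: 511 = 7·73.
f is primitive ⇔ x has order 511 in GF(2)[x]/(f), i.e. x^(511/q) ≠ 1 for each prime q | 511.
x^(73) mod f = 1
x^(7) mod f = x^7.
Since x^(73) = 1, the order of x divides 73 < 511; not primitive.

No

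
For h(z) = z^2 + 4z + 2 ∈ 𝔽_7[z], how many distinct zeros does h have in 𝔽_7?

Evaluate at each of the 7 elements of 𝔽_7:
h(0) = 2; h(1) = 0 → root; h(2) = 0 → root; h(3) = 2; h(4) = 6; h(5) = 5; h(6) = 6.
Roots: {1, 2}.

2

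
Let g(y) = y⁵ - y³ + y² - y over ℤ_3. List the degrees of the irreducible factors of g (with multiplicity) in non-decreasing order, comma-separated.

1, 1, 1, 2

Roots in ℤ_3: g(0) = 0 → root; g(1) = 0 → root; g(2) = 2.
Linear factors from roots: (y), (y - 1).
Complete factorization: g(y) = (y)·(y - 1)^2·(y² - y - 1).
Factor degrees with multiplicity: 1 + 1 + 1 + 2 = 5.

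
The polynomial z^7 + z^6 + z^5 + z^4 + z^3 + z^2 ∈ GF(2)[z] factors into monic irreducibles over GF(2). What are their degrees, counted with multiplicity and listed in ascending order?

1, 1, 1, 2, 2

Write g(z) = z^7 + z^6 + z^5 + z^4 + z^3 + z^2.
Roots in GF(2): g(0) = 0 → root; g(1) = 0 → root.
Linear factors from roots: (z), (z + 1).
Complete factorization: g(z) = (z + 1)·(z)^2·(z^2 + z + 1)^2.
Factor degrees with multiplicity: 1 + 1 + 1 + 2 + 2 = 7.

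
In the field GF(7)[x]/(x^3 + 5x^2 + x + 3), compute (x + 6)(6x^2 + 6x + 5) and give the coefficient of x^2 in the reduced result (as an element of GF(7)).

5

Multiply in GF(7)[x]: (x + 6)·(6x^2 + 6x + 5) = 6x^3 + 6x + 2.
Reduce using x^3 ≡ 2x^2 + 6x + 4 (mod x^3 + 5x^2 + x + 3).
Reduced: 5x^2 + 5.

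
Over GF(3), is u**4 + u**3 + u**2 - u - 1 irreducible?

Write g(u) = u**4 + u**3 + u**2 - u - 1.
Check for roots in GF(3): g(0) = 2; g(1) = 1; g(2) = 1.
No roots, so no linear factors.
Monic irreducibles of degree 2 over GF(3): u**2 + 1, u**2 + u - 1, u**2 - u - 1.
None of them divide g (all give nonzero remainder).
No irreducible factor of degree ≤ 2 exists, so g is irreducible over GF(3).

Yes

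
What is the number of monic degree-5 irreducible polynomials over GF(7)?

3360

The number of monic irreducibles of degree 5 over GF(7) is (1/5)·Σ_{d∣5} μ(5/d) 7^d.
Divisors of 5: 1, 5; μ(5/d) for each: -1, 1.
Σ = − 7^1 + 7^5 = 16800.
N = 16800/5 = 3360.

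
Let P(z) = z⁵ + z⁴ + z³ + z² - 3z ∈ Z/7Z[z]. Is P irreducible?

Check for roots in Z/7Z: P(0) = 0 → root; P(1) = 1; P(2) = 5; P(3) = 1; P(4) = 4; P(5) = 0 → root; P(6) = 3.
P(0) = 0, so (z) divides P(z); P is reducible.

No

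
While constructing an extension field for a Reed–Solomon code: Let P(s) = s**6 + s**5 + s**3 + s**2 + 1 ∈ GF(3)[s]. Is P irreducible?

Yes

Check for roots in GF(3): P(0) = 1; P(1) = 2; P(2) = 1.
No roots, so no linear factors.
Monic irreducibles of degree 2 over GF(3): s**2 + 1, s**2 + s + 2, s**2 + 2s + 2.
None of them divide P (all give nonzero remainder).
Degree-3 irreducible divisors: test the 8 monic irreducibles of degree 3 over GF(3).
None of them divide P (all give nonzero remainder).
No irreducible factor of degree ≤ 3 exists, so P is irreducible over GF(3).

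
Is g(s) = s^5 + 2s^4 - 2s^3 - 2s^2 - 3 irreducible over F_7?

Yes

Check for roots in F_7: g(0) = 4; g(1) = 3; g(2) = 2; g(3) = 1; g(4) = 1; g(5) = 5; g(6) = 5.
No roots, so no linear factors.
Degree-2 irreducible divisors: test the 21 monic irreducibles of degree 2 over GF(7).
None of them divide g (all give nonzero remainder).
No irreducible factor of degree ≤ 2 exists, so g is irreducible over GF(7).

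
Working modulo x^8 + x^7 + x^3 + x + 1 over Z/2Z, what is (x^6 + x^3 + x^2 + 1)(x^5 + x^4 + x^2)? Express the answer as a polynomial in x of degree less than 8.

x^4 + x^3 + x^2

Multiply in Z/2Z[x]: (x^6 + x^3 + x^2 + 1)·(x^5 + x^4 + x^2) = x^11 + x^10 + x^6 + x^2.
Reduce using x^8 ≡ x^7 + x^3 + x + 1 (mod x^8 + x^7 + x^3 + x + 1).
Reduced: x^4 + x^3 + x^2.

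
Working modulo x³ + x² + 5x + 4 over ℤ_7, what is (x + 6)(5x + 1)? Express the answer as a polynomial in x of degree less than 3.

Multiply in ℤ_7[x]: (x + 6)·(5x + 1) = 5x² + 3x + 6.
Reduced: 5x² + 3x + 6.

5x^2 + 3x + 6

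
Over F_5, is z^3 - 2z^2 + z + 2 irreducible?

Write P(z) = z^3 - 2z^2 + z + 2.
Check for roots in F_5: P(0) = 2; P(1) = 2; P(2) = 4; P(3) = 4; P(4) = 3.
No roots. A degree-3 polynomial over a field with no linear factor is irreducible.

Yes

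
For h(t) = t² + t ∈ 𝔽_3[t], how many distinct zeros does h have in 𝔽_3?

Evaluate at each of the 3 elements of 𝔽_3:
h(0) = 0 → root; h(1) = 2; h(2) = 0 → root.
Roots: {0, 2}.

2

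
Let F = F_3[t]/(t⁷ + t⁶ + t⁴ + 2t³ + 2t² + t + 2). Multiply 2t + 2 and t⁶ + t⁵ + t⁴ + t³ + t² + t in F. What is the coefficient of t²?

Multiply in F_3[t]: (2t + 2)·(t⁶ + t⁵ + t⁴ + t³ + t² + t) = 2t⁷ + t⁶ + t⁵ + t⁴ + t³ + t² + 2t.
Reduce using t⁷ ≡ 2t⁶ + 2t⁴ + t³ + t² + 2t + 1 (mod t⁷ + t⁶ + t⁴ + 2t³ + 2t² + t + 2).
Reduced: 2t⁶ + t⁵ + 2t⁴ + 2.

0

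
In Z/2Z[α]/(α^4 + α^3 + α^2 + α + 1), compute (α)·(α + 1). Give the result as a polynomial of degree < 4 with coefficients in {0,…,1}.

Multiply in Z/2Z[α]: (α)·(α + 1) = α^2 + α.
Reduced: α^2 + α.

α^2 + α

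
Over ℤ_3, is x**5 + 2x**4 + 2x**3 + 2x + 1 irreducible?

Write f(x) = x**5 + 2x**4 + 2x**3 + 2x + 1.
Check for roots in ℤ_3: f(0) = 1; f(1) = 2; f(2) = 1.
No roots, so no linear factors.
Monic irreducibles of degree 2 over GF(3): x**2 + 1, x**2 + x + 2, x**2 + 2x + 2.
None of them divide f (all give nonzero remainder).
No irreducible factor of degree ≤ 2 exists, so f is irreducible over GF(3).

Yes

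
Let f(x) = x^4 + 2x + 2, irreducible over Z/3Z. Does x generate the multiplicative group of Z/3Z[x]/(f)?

|GF(3^4)^×| = 3^4 − 1 = 80. Prime factorization: 80 = 2^4·5.
f is primitive ⇔ x has order 80 in GF(3)[x]/(f), i.e. x^(80/q) ≠ 1 for each prime q | 80.
x^(40) mod f = 2.
x^(16) mod f = x^3 + 2x + 2.
None equal 1, so x has full order 80; f is primitive.

Yes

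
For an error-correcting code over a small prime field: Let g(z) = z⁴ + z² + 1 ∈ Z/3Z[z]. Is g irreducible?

No

Check for roots in Z/3Z: g(0) = 1; g(1) = 0 → root; g(2) = 0 → root.
g(1) = 0, so (z − 1) divides g(z); g is reducible.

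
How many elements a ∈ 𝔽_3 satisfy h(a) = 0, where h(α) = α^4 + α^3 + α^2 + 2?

1

Evaluate at each of the 3 elements of 𝔽_3:
h(0) = 2; h(1) = 2; h(2) = 0 → root.
Roots: {2}.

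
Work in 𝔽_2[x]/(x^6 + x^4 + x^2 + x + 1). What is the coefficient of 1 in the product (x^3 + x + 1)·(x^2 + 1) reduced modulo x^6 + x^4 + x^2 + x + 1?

1

Multiply in 𝔽_2[x]: (x^3 + x + 1)·(x^2 + 1) = x^5 + x^2 + x + 1.
Reduced: x^5 + x^2 + x + 1.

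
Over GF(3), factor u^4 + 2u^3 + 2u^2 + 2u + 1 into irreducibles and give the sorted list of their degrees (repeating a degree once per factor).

1, 1, 2

Write f(u) = u^4 + 2u^3 + 2u^2 + 2u + 1.
Roots in GF(3): f(0) = 1; f(1) = 2; f(2) = 0 → root.
Linear factors from roots: (u + 1).
Complete factorization: f(u) = (u + 1)^2·(u^2 + 1).
Factor degrees with multiplicity: 1 + 1 + 2 = 4.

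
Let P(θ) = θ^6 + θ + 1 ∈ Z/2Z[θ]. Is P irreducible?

Yes

Check for roots in Z/2Z: P(0) = 1; P(1) = 1.
No roots, so no linear factors.
Monic irreducibles of degree 2 over GF(2): θ^2 + θ + 1.
None of them divide P (all give nonzero remainder).
Monic irreducibles of degree 3 over GF(2): θ^3 + θ + 1, θ^3 + θ^2 + 1.
None of them divide P (all give nonzero remainder).
No irreducible factor of degree ≤ 3 exists, so P is irreducible over GF(2).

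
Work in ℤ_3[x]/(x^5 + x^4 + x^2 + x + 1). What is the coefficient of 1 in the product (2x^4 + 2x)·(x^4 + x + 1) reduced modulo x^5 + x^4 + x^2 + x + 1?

0

Multiply in ℤ_3[x]: (2x^4 + 2x)·(x^4 + x + 1) = 2x^8 + x^5 + 2x^4 + 2x^2 + 2x.
Reduce using x^5 ≡ 2x^4 + 2x^2 + 2x + 2 (mod x^5 + x^4 + x^2 + x + 1).
Reduced: 2x^4 + x^3 + 2x^2.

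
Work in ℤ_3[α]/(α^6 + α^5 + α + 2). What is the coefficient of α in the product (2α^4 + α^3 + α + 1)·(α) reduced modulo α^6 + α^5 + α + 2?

1

Multiply in ℤ_3[α]: (2α^4 + α^3 + α + 1)·(α) = 2α^5 + α^4 + α^2 + α.
Reduced: 2α^5 + α^4 + α^2 + α.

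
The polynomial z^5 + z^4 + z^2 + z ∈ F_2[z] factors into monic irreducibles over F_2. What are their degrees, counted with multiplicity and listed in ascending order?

Write f(z) = z^5 + z^4 + z^2 + z.
Roots in F_2: f(0) = 0 → root; f(1) = 0 → root.
Linear factors from roots: (z), (z + 1).
Complete factorization: f(z) = (z)·(z + 1)^2·(z^2 + z + 1).
Factor degrees with multiplicity: 1 + 1 + 1 + 2 = 5.

1, 1, 1, 2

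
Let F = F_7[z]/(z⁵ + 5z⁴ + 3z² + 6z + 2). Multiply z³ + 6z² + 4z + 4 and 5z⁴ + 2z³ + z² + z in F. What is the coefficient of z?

2

Multiply in F_7[z]: (z³ + 6z² + 4z + 4)·(5z⁴ + 2z³ + z² + z) = 5z⁷ + 4z⁶ + 5z⁵ + 4z³ + z² + 4z.
Reduce using z⁵ ≡ 2z⁴ + 4z² + z + 5 (mod z⁵ + 5z⁴ + 3z² + 6z + 2).
Reduced: 2z⁴ + 2z³ + 4z² + 2z + 4.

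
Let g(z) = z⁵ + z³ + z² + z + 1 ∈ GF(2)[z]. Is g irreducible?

Check for roots in GF(2): g(0) = 1; g(1) = 1.
No roots, so no linear factors.
Monic irreducibles of degree 2 over GF(2): z² + z + 1.
None of them divide g (all give nonzero remainder).
No irreducible factor of degree ≤ 2 exists, so g is irreducible over GF(2).

Yes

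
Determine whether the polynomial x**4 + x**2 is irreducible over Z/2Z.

No

Write P(x) = x**4 + x**2.
Check for roots in Z/2Z: P(0) = 0 → root; P(1) = 0 → root.
P(0) = 0, so (x) divides P(x); P is reducible.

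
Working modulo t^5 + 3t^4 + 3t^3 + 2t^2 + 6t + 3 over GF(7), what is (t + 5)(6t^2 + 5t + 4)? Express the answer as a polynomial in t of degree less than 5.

6t^3 + t + 6

Multiply in GF(7)[t]: (t + 5)·(6t^2 + 5t + 4) = 6t^3 + t + 6.
Reduced: 6t^3 + t + 6.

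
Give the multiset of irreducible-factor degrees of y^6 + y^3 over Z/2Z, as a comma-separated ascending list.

Write f(y) = y^6 + y^3.
Roots in Z/2Z: f(0) = 0 → root; f(1) = 0 → root.
Linear factors from roots: (y), (y + 1).
Complete factorization: f(y) = (y + 1)·(y)^3·(y^2 + y + 1).
Factor degrees with multiplicity: 1 + 1 + 1 + 1 + 2 = 6.

1, 1, 1, 1, 2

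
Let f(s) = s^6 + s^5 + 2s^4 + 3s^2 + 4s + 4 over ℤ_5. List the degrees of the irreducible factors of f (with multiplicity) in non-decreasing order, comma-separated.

1, 1, 2, 2

Roots in ℤ_5: f(0) = 4; f(1) = 0 → root; f(2) = 2; f(3) = 2; f(4) = 0 → root.
Linear factors from roots: (s + 4), (s + 1).
Complete factorization: f(s) = (s + 1)·(s + 4)·(s^2 + 2s + 3)·(s^2 + 4s + 2).
Factor degrees with multiplicity: 1 + 1 + 2 + 2 = 6.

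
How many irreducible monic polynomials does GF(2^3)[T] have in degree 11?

The number of monic irreducibles of degree 11 over GF(8) is (1/11)·Σ_{d∣11} μ(11/d) 8^d.
Divisors of 11: 1, 11; μ(11/d) for each: -1, 1.
Σ = − 8^1 + 8^11 = 8589934584.
N = 8589934584/11 = 780903144.

780903144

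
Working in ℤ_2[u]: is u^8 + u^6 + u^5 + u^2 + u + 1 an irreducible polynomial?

Write g(u) = u^8 + u^6 + u^5 + u^2 + u + 1.
Check for roots in ℤ_2: g(0) = 1; g(1) = 0 → root.
g(1) = 0, so (u − 1) divides g(u); g is reducible.

No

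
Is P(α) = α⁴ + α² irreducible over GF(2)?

No

Check for roots in GF(2): P(0) = 0 → root; P(1) = 0 → root.
P(0) = 0, so (α) divides P(α); P is reducible.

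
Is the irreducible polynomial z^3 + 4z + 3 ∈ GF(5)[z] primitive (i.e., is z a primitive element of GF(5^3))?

Yes

Write f(z) = z^3 + 4z + 3.
|GF(5^3)^×| = 5^3 − 1 = 124. Prime factorization: 124 = 2^2·31.
f is primitive ⇔ z has order 124 in GF(5)[z]/(f), i.e. z^(124/q) ≠ 1 for each prime q | 124.
z^(62) mod f = 4.
z^(4) mod f = z^2 + 2z.
None equal 1, so z has full order 124; f is primitive.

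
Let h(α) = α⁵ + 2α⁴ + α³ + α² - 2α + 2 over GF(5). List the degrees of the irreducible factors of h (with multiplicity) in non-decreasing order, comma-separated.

1, 1, 3

Roots in GF(5): h(0) = 2; h(1) = 0 → root; h(2) = 4; h(3) = 2; h(4) = 0 → root.
Linear factors from roots: (α - 1), (α + 1).
Complete factorization: h(α) = (α + 1)·(α - 1)·(α³ + 2α² + 2α - 2).
Factor degrees with multiplicity: 1 + 1 + 3 = 5.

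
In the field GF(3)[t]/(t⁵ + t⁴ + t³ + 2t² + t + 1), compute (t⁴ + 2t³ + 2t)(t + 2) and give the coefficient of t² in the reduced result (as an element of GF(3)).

0

Multiply in GF(3)[t]: (t⁴ + 2t³ + 2t)·(t + 2) = t⁵ + t⁴ + t³ + 2t² + t.
Reduce using t⁵ ≡ 2t⁴ + 2t³ + t² + 2t + 2 (mod t⁵ + t⁴ + t³ + 2t² + t + 1).
Reduced: 2.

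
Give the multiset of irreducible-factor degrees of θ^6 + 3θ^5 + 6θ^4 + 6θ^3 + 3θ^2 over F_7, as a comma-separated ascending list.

1, 1, 1, 1, 2

Write f(θ) = θ^6 + 3θ^5 + 6θ^4 + 6θ^3 + 3θ^2.
Linear factors from roots: (θ), (θ + 2).
Complete factorization: f(θ) = (θ)^2·(θ + 2)^2·(θ^2 + 6θ + 6).
Factor degrees with multiplicity: 1 + 1 + 1 + 1 + 2 = 6.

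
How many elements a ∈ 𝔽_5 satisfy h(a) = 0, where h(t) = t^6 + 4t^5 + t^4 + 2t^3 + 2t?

Evaluate at each of the 5 elements of 𝔽_5:
h(0) = 0 → root; h(1) = 0 → root; h(2) = 3; h(3) = 2; h(4) = 4.
Roots: {0, 1}.

2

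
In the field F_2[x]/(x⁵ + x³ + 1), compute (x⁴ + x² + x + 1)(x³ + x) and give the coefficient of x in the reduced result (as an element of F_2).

Multiply in F_2[x]: (x⁴ + x² + x + 1)·(x³ + x) = x⁷ + x⁴ + x² + x.
Reduce using x⁵ ≡ x³ + 1 (mod x⁵ + x³ + 1).
Reduced: x⁴ + x³ + x + 1.

1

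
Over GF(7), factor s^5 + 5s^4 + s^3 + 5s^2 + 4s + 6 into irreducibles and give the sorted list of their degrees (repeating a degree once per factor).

Write g(s) = s^5 + 5s^4 + s^3 + 5s^2 + 4s + 6.
Linear factors from roots: (s + 5).
Complete factorization: g(s) = (s + 5)·(s^2 + 3s + 5)·(s^2 + 4s + 5).
Factor degrees with multiplicity: 1 + 2 + 2 = 5.

1, 2, 2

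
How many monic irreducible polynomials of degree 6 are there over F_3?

x^(3^6) − x is the product of all monic irreducibles of degree dividing 6; Möbius inversion gives N = (1/6) Σ μ(6/d)·3^d.
Divisors of 6: 1, 2, 3, 6; μ(6/d) for each: 1, -1, -1, 1.
Σ = 3^1 − 3^2 − 3^3 + 3^6 = 696.
N = 696/6 = 116.

116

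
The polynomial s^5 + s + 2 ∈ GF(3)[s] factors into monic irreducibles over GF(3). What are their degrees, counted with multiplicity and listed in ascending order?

Write g(s) = s^5 + s + 2.
Roots in GF(3): g(0) = 2; g(1) = 1; g(2) = 0 → root.
Linear factors from roots: (s + 1).
Complete factorization: g(s) = (s + 1)^2·(s^3 + s^2 + 2).
Factor degrees with multiplicity: 1 + 1 + 3 = 5.

1, 1, 3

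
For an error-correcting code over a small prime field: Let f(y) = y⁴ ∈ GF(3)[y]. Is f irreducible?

No

Check for roots in GF(3): f(0) = 0 → root; f(1) = 1; f(2) = 1.
f(0) = 0, so (y) divides f(y); f is reducible.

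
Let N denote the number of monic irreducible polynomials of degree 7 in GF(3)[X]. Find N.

312

The number of monic irreducibles of degree 7 over GF(3) is (1/7)·Σ_{d∣7} μ(7/d) 3^d.
Divisors of 7: 1, 7; μ(7/d) for each: -1, 1.
Σ = − 3^1 + 3^7 = 2184.
N = 2184/7 = 312.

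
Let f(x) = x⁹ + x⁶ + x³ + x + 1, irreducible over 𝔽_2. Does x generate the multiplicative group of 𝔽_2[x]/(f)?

|GF(2^9)^×| = 2^9 − 1 = 511. Prime factorization: 511 = 7·73.
f is primitive ⇔ x has order 511 in GF(2)[x]/(f), i.e. x^(511/q) ≠ 1 for each prime q | 511.
x^(73) mod f = 1
x^(7) mod f = x⁷.
Since x^(73) = 1, the order of x divides 73 < 511; not primitive.

No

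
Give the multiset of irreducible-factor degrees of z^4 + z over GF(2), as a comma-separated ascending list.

1, 1, 2

Write h(z) = z^4 + z.
Roots in GF(2): h(0) = 0 → root; h(1) = 0 → root.
Linear factors from roots: (z), (z + 1).
Complete factorization: h(z) = (z)·(z + 1)·(z^2 + z + 1).
Factor degrees with multiplicity: 1 + 1 + 2 = 4.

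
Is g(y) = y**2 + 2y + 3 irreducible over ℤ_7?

Check for roots in ℤ_7: g(0) = 3; g(1) = 6; g(2) = 4; g(3) = 4; g(4) = 6; g(5) = 3; g(6) = 2.
No roots. A degree-2 polynomial over a field with no linear factor is irreducible.

Yes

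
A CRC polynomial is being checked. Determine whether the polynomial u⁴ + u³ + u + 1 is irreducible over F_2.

No

Write m(u) = u⁴ + u³ + u + 1.
Check for roots in F_2: m(0) = 1; m(1) = 0 → root.
m(1) = 0, so (u − 1) divides m(u); m is reducible.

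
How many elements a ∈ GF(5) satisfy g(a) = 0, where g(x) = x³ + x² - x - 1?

Evaluate at each of the 5 elements of GF(5):
g(0) = 4; g(1) = 0 → root; g(2) = 4; g(3) = 2; g(4) = 0 → root.
Roots: {1, 4}.

2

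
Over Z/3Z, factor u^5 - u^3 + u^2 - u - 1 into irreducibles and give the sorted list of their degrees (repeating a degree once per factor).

5

Write f(u) = u^5 - u^3 + u^2 - u - 1.
Roots in Z/3Z: f(0) = 2; f(1) = 2; f(2) = 1.
Complete factorization: f(u) = (u^5 - u^3 + u^2 - u - 1).
Factor degrees with multiplicity: 5 = 5.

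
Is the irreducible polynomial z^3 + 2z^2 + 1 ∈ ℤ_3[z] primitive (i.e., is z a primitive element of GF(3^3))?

Yes

Write f(z) = z^3 + 2z^2 + 1.
|GF(3^3)^×| = 3^3 − 1 = 26. Prime factorization: 26 = 2·13.
f is primitive ⇔ z has order 26 in GF(3)[z]/(f), i.e. z^(26/q) ≠ 1 for each prime q | 26.
z^(13) mod f = 2.
z^(2) mod f = z^2.
None equal 1, so z has full order 26; f is primitive.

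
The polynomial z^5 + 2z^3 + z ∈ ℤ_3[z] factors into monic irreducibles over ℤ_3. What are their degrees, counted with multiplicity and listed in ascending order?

Write g(z) = z^5 + 2z^3 + z.
Roots in ℤ_3: g(0) = 0 → root; g(1) = 1; g(2) = 2.
Linear factors from roots: (z).
Complete factorization: g(z) = (z)·(z^2 + 1)^2.
Factor degrees with multiplicity: 1 + 2 + 2 = 5.

1, 2, 2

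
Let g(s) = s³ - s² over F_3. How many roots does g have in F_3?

Evaluate at each of the 3 elements of F_3:
g(0) = 0 → root; g(1) = 0 → root; g(2) = 1.
Roots: {0, 1}.

2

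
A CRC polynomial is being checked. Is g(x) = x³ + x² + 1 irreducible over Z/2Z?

Yes

Check for roots in Z/2Z: g(0) = 1; g(1) = 1.
No roots. A degree-3 polynomial over a field with no linear factor is irreducible.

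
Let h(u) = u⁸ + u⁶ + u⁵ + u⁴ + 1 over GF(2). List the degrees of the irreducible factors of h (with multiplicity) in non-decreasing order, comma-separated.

Roots in GF(2): h(0) = 1; h(1) = 1.
Complete factorization: h(u) = (u⁸ + u⁶ + u⁵ + u⁴ + 1).
Factor degrees with multiplicity: 8 = 8.

8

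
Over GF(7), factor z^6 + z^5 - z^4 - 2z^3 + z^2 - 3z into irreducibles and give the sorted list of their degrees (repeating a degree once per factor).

1, 1, 2, 2

Write f(z) = z^6 + z^5 - z^4 - 2z^3 + z^2 - 3z.
Linear factors from roots: (z), (z + 2).
Complete factorization: f(z) = (z)·(z + 2)·(z^2 - 3)·(z^2 - z - 3).
Factor degrees with multiplicity: 1 + 1 + 2 + 2 = 6.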